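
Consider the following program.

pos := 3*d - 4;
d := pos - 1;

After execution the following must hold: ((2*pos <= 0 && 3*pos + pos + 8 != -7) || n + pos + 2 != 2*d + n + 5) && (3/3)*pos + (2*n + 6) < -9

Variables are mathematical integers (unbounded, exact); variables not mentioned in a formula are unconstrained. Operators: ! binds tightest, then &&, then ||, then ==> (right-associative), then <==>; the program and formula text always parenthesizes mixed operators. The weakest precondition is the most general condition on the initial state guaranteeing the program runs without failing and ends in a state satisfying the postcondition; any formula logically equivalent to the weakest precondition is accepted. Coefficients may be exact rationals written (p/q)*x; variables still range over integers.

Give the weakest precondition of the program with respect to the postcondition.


Working backward. After the program, the postcondition ((2*pos <= 0 && 3*pos + pos + 8 != -7) || n + pos + 2 != 2*d + n + 5) && (3/3)*pos + (2*n + 6) < -9 must hold; in canonical form it is ((2*pos <= 0 && 4*pos != -15) || pos != 2*d + 3) && 2*n + pos < -15.
Before d := pos - 1: ((2*pos <= 0 && 4*pos != -15) || pos != -1) && 2*n + pos < -15
Before pos := 3*d - 4: ((6*d <= 8 && 12*d != 1) || 3*d != 3) && 3*d + 2*n < -11
Answer: WP = ((6*d <= 8 && 12*d != 1) || 3*d != 3) && 3*d + 2*n < -11


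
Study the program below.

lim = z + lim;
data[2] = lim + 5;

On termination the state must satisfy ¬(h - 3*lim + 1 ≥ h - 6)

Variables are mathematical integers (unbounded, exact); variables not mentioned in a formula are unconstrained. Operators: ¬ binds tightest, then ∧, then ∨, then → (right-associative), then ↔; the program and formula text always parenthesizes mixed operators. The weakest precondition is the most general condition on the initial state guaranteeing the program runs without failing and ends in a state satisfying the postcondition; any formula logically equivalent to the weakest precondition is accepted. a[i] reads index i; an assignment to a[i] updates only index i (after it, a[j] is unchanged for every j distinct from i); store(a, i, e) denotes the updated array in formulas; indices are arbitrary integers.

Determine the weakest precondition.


Working backward. After the program, the postcondition ¬(h - 3*lim + 1 ≥ h - 6) must hold; in canonical form it is ¬(3*lim ≤ 7).
Before data[2] := lim + 5: ¬(3*lim ≤ 7)
Before lim := z + lim: ¬(3*lim + 3*z ≤ 7)
Answer: WP = ¬(3*lim + 3*z ≤ 7)


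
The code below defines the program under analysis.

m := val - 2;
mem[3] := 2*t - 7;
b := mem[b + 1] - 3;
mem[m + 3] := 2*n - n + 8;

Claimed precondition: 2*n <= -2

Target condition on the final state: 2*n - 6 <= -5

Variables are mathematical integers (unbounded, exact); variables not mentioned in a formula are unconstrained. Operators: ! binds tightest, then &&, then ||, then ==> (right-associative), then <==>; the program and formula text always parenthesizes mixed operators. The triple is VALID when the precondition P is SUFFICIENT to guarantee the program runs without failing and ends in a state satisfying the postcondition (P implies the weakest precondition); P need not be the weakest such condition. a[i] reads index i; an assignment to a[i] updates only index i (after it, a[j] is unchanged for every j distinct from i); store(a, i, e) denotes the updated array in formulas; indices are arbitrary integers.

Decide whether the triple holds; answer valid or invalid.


Working backward. After the program, the postcondition 2*n - 6 <= -5 must hold; in canonical form it is 2*n <= 1.
Before mem[m + 3] := 2*n - n + 8: 2*n <= 1
Before b := mem[b + 1] - 3: 2*n <= 1
Before mem[3] := 2*t - 7: 2*n <= 1
Before m := val - 2: 2*n <= 1
The weakest precondition is 2*n <= 1.
Check whether 2*n <= -2 implies it.
Every state satisfying the precondition satisfies the weakest precondition: the implication holds.
Answer: valid


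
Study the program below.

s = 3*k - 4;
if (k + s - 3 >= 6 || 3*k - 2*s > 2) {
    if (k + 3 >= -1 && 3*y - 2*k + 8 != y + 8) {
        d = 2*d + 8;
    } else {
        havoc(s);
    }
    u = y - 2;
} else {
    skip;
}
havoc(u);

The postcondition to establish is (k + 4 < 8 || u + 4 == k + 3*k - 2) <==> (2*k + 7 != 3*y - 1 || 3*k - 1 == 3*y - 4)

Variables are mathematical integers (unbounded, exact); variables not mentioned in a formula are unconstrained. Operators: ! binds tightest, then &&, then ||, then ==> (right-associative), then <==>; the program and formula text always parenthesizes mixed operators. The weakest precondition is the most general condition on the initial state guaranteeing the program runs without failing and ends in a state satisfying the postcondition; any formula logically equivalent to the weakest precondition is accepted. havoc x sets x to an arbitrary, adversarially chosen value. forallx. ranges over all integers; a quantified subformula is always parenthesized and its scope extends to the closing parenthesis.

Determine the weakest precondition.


Working backward. After the program, the postcondition (k + 4 < 8 || u + 4 == k + 3*k - 2) <==> (2*k + 7 != 3*y - 1 || 3*k - 1 == 3*y - 4) must hold; in canonical form it is (k < 4 || u == 4*k - 6) <==> (2*k != 3*y - 8 || 3*k == 3*y - 3).
Before havoc u: forall u_1. ((k < 4 || u_1 == 4*k - 6) <==> (2*k != 3*y - 8 || 3*k == 3*y - 3))
Then branch requires ((k >= -4 && 2*y != 2*k) ==> (forall u_1. ((k < 4 || u_1 == 4*k - 6) <==> (2*k != 3*y - 8 || 3*k == 3*y - 3)))) && ((!(k >= -4 && 2*y != 2*k)) ==> (forall u_1. ((k < 4 || u_1 == 4*k - 6) <==> (2*k != 3*y - 8 || 3*k == 3*y - 3)))); else branch requires forall u_1. ((k < 4 || u_1 == 4*k - 6) <==> (2*k != 3*y - 8 || 3*k == 3*y - 3)).
Before the if: ((k + s >= 9 || 3*k > 2*s + 2) ==> (((k >= -4 && 2*y != 2*k) ==> (forall u_1. ((k < 4 || u_1 == 4*k - 6) <==> (2*k != 3*y - 8 || 3*k == 3*y - 3)))) && ((!(k >= -4 && 2*y != 2*k)) ==> (forall u_1. ((k < 4 || u_1 == 4*k - 6) <==> (2*k != 3*y - 8 || 3*k == 3*y - 3)))))) && ((!(k + s >= 9 || 3*k > 2*s + 2)) ==> (forall u_1. ((k < 4 || u_1 == 4*k - 6) <==> (2*k != 3*y - 8 || 3*k == 3*y - 3))))
Before s := 3*k - 4: ((4*k >= 13 || 3*k < 6) ==> (((k >= -4 && 2*y != 2*k) ==> (forall u_1. ((k < 4 || u_1 == 4*k - 6) <==> (2*k != 3*y - 8 || 3*k == 3*y - 3)))) && ((!(k >= -4 && 2*y != 2*k)) ==> (forall u_1. ((k < 4 || u_1 == 4*k - 6) <==> (2*k != 3*y - 8 || 3*k == 3*y - 3)))))) && ((!(4*k >= 13 || 3*k < 6)) ==> (forall u_1. ((k < 4 || u_1 == 4*k - 6) <==> (2*k != 3*y - 8 || 3*k == 3*y - 3))))
Answer: WP = ((4*k >= 13 || 3*k < 6) ==> (((k >= -4 && 2*y != 2*k) ==> (forall u_1. ((k < 4 || u_1 == 4*k - 6) <==> (2*k != 3*y - 8 || 3*k == 3*y - 3)))) && ((!(k >= -4 && 2*y != 2*k)) ==> (forall u_1. ((k < 4 || u_1 == 4*k - 6) <==> (2*k != 3*y - 8 || 3*k == 3*y - 3)))))) && ((!(4*k >= 13 || 3*k < 6)) ==> (forall u_1. ((k < 4 || u_1 == 4*k - 6) <==> (2*k != 3*y - 8 || 3*k == 3*y - 3))))


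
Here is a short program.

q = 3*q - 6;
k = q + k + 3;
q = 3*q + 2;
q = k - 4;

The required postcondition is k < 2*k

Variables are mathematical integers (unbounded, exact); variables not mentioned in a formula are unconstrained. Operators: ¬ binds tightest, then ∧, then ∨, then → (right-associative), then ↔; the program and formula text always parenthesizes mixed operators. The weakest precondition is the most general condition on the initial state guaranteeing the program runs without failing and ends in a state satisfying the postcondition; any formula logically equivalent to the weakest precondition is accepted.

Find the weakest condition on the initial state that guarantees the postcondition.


Working backward. After the program, the postcondition k < 2*k must hold; in canonical form it is k > 0.
Before q := k - 4: k > 0
Before q := 3*q + 2: k > 0
Before k := q + k + 3: k + q > -3
Before q := 3*q - 6: k + 3*q > 3
Answer: WP = k + 3*q > 3


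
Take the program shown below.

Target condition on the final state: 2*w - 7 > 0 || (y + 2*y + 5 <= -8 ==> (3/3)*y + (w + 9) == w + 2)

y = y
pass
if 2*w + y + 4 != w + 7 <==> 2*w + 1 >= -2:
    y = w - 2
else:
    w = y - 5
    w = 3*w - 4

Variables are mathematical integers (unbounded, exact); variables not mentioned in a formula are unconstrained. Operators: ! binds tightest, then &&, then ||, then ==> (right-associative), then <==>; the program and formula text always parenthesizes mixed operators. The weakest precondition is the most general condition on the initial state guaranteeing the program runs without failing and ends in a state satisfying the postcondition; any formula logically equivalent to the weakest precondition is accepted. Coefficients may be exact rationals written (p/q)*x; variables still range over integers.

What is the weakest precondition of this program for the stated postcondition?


Working backward. After the program, the postcondition 2*w - 7 > 0 || (y + 2*y + 5 <= -8 ==> (3/3)*y + (w + 9) == w + 2) must hold; in canonical form it is 2*w > 7 || (3*y <= -13 ==> y == -7).
Then branch requires 2*w > 7 || (3*w <= -7 ==> w == -5); else branch requires 6*y > 45 || (3*y <= -13 ==> y == -7).
Before the if: ((w + y != 3 <==> 2*w >= -3) ==> (2*w > 7 || (3*w <= -7 ==> w == -5))) && ((!(w + y != 3 <==> 2*w >= -3)) ==> (6*y > 45 || (3*y <= -13 ==> y == -7)))
Before skip: ((w + y != 3 <==> 2*w >= -3) ==> (2*w > 7 || (3*w <= -7 ==> w == -5))) && ((!(w + y != 3 <==> 2*w >= -3)) ==> (6*y > 45 || (3*y <= -13 ==> y == -7)))
Before y := y: ((w + y != 3 <==> 2*w >= -3) ==> (2*w > 7 || (3*w <= -7 ==> w == -5))) && ((!(w + y != 3 <==> 2*w >= -3)) ==> (6*y > 45 || (3*y <= -13 ==> y == -7)))
Answer: WP = ((w + y != 3 <==> 2*w >= -3) ==> (2*w > 7 || (3*w <= -7 ==> w == -5))) && ((!(w + y != 3 <==> 2*w >= -3)) ==> (6*y > 45 || (3*y <= -13 ==> y == -7)))


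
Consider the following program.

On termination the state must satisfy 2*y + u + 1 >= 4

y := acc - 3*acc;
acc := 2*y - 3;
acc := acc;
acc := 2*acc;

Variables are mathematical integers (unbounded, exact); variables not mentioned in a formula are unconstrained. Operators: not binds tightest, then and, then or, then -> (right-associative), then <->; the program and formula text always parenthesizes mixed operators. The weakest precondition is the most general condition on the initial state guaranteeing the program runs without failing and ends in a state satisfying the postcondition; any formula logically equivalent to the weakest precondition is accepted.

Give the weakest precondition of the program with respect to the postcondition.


Working backward. After the program, the postcondition 2*y + u + 1 >= 4 must hold; in canonical form it is u + 2*y >= 3.
Before acc := 2*acc: u + 2*y >= 3
Before acc := acc: u + 2*y >= 3
Before acc := 2*y - 3: u + 2*y >= 3
Before y := acc - 3*acc: u >= 4*acc + 3
Answer: WP = u >= 4*acc + 3


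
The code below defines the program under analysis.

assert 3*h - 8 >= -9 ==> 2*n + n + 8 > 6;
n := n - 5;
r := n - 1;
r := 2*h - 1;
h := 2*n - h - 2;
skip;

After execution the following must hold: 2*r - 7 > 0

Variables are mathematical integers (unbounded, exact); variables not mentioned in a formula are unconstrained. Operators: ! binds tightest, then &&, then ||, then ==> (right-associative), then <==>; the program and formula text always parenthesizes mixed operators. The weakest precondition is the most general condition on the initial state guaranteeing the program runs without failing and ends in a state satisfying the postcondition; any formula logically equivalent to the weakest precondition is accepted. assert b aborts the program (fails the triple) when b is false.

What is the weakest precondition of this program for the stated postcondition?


Working backward. After the program, the postcondition 2*r - 7 > 0 must hold; in canonical form it is 2*r > 7.
Before skip: 2*r > 7
Before h := 2*n - h - 2: 2*r > 7
Before r := 2*h - 1: 4*h > 9
Before r := n - 1: 4*h > 9
Before n := n - 5: 4*h > 9
Before assert 3*h - 8 >= -9 ==> 2*n + n + 8 > 6: (3*h >= -1 ==> 3*n > -2) && 4*h > 9
Answer: WP = (3*h >= -1 ==> 3*n > -2) && 4*h > 9


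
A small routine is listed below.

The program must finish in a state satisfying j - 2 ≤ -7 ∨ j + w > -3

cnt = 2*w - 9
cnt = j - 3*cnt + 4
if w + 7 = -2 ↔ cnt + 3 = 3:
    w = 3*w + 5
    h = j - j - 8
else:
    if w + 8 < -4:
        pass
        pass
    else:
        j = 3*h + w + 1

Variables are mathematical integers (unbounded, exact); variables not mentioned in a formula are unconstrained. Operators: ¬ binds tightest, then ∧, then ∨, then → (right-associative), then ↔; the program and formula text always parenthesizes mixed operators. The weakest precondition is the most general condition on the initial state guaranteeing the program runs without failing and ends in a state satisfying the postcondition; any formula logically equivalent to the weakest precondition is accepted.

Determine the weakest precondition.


Working backward. After the program, the postcondition j - 2 ≤ -7 ∨ j + w > -3 must hold; in canonical form it is j ≤ -5 ∨ j + w > -3.
Then branch requires j ≤ -5 ∨ j + 3*w > -8; else branch requires (w < -12 → (j ≤ -5 ∨ j + w > -3)) ∧ ((¬(w < -12)) → (3*h + w ≤ -6 ∨ 3*h + 2*w > -4)).
Before the if: ((w = -9 ↔ cnt = 0) → (j ≤ -5 ∨ j + 3*w > -8)) ∧ ((¬(w = -9 ↔ cnt = 0)) → ((w < -12 → (j ≤ -5 ∨ j + w > -3)) ∧ ((¬(w < -12)) → (3*h + w ≤ -6 ∨ 3*h + 2*w > -4))))
Before cnt := j - 3*cnt + 4: ((w = -9 ↔ j = 3*cnt - 4) → (j ≤ -5 ∨ j + 3*w > -8)) ∧ ((¬(w = -9 ↔ j = 3*cnt - 4)) → ((w < -12 → (j ≤ -5 ∨ j + w > -3)) ∧ ((¬(w < -12)) → (3*h + w ≤ -6 ∨ 3*h + 2*w > -4))))
Before cnt := 2*w - 9: ((w = -9 ↔ j = 6*w - 31) → (j ≤ -5 ∨ j + 3*w > -8)) ∧ ((¬(w = -9 ↔ j = 6*w - 31)) → ((w < -12 → (j ≤ -5 ∨ j + w > -3)) ∧ ((¬(w < -12)) → (3*h + w ≤ -6 ∨ 3*h + 2*w > -4))))
Answer: WP = ((w = -9 ↔ j = 6*w - 31) → (j ≤ -5 ∨ j + 3*w > -8)) ∧ ((¬(w = -9 ↔ j = 6*w - 31)) → ((w < -12 → (j ≤ -5 ∨ j + w > -3)) ∧ ((¬(w < -12)) → (3*h + w ≤ -6 ∨ 3*h + 2*w > -4))))


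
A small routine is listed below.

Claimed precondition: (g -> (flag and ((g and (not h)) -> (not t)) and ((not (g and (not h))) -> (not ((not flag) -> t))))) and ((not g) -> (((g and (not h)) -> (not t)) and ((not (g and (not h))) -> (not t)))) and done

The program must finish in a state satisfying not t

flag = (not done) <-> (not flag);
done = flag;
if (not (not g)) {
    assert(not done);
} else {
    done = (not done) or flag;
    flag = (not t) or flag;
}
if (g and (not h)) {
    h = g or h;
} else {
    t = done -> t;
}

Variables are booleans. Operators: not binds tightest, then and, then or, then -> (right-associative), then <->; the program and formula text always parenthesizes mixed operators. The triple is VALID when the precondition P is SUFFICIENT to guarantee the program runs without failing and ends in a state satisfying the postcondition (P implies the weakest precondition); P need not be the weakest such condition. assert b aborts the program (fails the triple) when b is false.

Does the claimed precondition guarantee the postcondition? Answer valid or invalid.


Working backward. After the program, not t must hold.
Then branch requires not t; else branch requires not (done -> t).
Before the if: ((g and (not h)) -> (not t)) and ((not (g and (not h))) -> (not (done -> t)))
Then branch requires (not done) and ((g and (not h)) -> (not t)) and ((not (g and (not h))) -> (not (done -> t))); else branch requires ((g and (not h)) -> (not t)) and ((not (g and (not h))) -> (not (((not done) or flag) -> t))).
Before the if: (g -> ((not done) and ((g and (not h)) -> (not t)) and ((not (g and (not h))) -> (not (done -> t))))) and ((not g) -> (((g and (not h)) -> (not t)) and ((not (g and (not h))) -> (not (((not done) or flag) -> t)))))
Before done := flag: (g -> ((not flag) and ((g and (not h)) -> (not t)) and ((not (g and (not h))) -> (not (flag -> t))))) and ((not g) -> (((g and (not h)) -> (not t)) and ((not (g and (not h))) -> (not t))))
Before flag := (not done) <-> (not flag): (g -> ((not ((not done) <-> (not flag))) and ((g and (not h)) -> (not t)) and ((not (g and (not h))) -> (not (((not done) <-> (not flag)) -> t))))) and ((not g) -> (((g and (not h)) -> (not t)) and ((not (g and (not h))) -> (not t))))
The weakest precondition is (g -> ((not ((not done) <-> (not flag))) and ((g and (not h)) -> (not t)) and ((not (g and (not h))) -> (not (((not done) <-> (not flag)) -> t))))) and ((not g) -> (((g and (not h)) -> (not t)) and ((not (g and (not h))) -> (not t)))).
Check whether (g -> (flag and ((g and (not h)) -> (not t)) and ((not (g and (not h))) -> (not ((not flag) -> t))))) and ((not g) -> (((g and (not h)) -> (not t)) and ((not (g and (not h))) -> (not t)))) and done implies it.
Countermodel: at the initial state done = true, flag = true, g = true, h = false, t = false, the precondition holds but the weakest precondition fails.
Answer: invalid


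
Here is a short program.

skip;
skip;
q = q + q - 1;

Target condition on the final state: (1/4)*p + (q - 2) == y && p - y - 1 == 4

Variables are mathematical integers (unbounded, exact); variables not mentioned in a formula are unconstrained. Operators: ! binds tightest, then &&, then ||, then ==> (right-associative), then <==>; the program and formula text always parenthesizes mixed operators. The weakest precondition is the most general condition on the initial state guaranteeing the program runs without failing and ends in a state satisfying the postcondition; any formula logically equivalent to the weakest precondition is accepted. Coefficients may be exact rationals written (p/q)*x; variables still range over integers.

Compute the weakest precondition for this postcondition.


Working backward. After the program, the postcondition (1/4)*p + (q - 2) == y && p - y - 1 == 4 must hold; in canonical form it is (1/4)*p + q == y + 2 && p == y + 5.
Before q := q + q - 1: (1/4)*p + 2*q == y + 3 && p == y + 5
Before skip: (1/4)*p + 2*q == y + 3 && p == y + 5
Before skip: (1/4)*p + 2*q == y + 3 && p == y + 5
Answer: WP = (1/4)*p + 2*q == y + 3 && p == y + 5


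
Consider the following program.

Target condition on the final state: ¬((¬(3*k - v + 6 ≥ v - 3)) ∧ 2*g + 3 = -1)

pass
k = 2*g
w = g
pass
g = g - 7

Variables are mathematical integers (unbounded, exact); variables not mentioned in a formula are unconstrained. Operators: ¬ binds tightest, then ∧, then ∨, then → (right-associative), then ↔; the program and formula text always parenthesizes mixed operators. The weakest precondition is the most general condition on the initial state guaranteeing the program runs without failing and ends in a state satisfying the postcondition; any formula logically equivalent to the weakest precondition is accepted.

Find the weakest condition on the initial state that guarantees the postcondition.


Working backward. After the program, the postcondition ¬((¬(3*k - v + 6 ≥ v - 3)) ∧ 2*g + 3 = -1) must hold; in canonical form it is ¬((¬(3*k ≥ 2*v - 9)) ∧ 2*g = -4).
Before g := g - 7: ¬((¬(3*k ≥ 2*v - 9)) ∧ 2*g = 10)
Before skip: ¬((¬(3*k ≥ 2*v - 9)) ∧ 2*g = 10)
Before w := g: ¬((¬(3*k ≥ 2*v - 9)) ∧ 2*g = 10)
Before k := 2*g: ¬((¬(6*g ≥ 2*v - 9)) ∧ 2*g = 10)
Before skip: ¬((¬(6*g ≥ 2*v - 9)) ∧ 2*g = 10)
Answer: WP = ¬((¬(6*g ≥ 2*v - 9)) ∧ 2*g = 10)


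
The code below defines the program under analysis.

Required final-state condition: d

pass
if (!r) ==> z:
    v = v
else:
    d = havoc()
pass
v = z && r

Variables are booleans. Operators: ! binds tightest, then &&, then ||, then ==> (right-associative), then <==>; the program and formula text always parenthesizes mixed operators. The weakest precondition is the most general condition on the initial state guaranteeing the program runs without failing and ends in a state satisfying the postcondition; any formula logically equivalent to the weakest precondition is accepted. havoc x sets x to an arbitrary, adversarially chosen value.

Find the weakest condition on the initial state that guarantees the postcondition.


Working backward. After the program, d must hold.
Before v := z && r: d
Before skip: d
Then branch requires d; else branch requires false.
Before the if: (((!r) ==> z) ==> d) && ((!r) ==> z)
Before skip: (((!r) ==> z) ==> d) && ((!r) ==> z)
Answer: WP = (((!r) ==> z) ==> d) && ((!r) ==> z)


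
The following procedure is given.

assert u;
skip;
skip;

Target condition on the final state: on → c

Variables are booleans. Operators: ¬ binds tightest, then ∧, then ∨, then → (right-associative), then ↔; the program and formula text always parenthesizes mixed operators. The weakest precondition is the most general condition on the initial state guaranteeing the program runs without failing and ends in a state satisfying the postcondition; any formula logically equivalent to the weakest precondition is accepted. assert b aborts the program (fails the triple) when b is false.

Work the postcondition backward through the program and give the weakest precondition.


Working backward. After the program, on → c must hold.
Before skip: on → c
Before skip: on → c
Before assert u: u ∧ (on → c)
Answer: WP = u ∧ (on → c)


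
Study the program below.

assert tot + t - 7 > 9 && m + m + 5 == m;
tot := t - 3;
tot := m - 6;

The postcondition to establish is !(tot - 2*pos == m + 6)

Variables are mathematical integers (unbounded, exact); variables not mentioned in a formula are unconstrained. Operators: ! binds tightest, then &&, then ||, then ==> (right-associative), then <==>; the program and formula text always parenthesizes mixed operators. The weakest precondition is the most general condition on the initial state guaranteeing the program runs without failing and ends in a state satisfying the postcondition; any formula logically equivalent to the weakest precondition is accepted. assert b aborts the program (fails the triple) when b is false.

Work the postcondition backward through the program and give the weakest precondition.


Working backward. After the program, the postcondition !(tot - 2*pos == m + 6) must hold; in canonical form it is !(tot == m + 2*pos + 6).
Before tot := m - 6: !(2*pos == -12)
Before tot := t - 3: !(2*pos == -12)
Before assert tot + t - 7 > 9 && m + m + 5 == m: t + tot > 16 && m == -5 && (!(2*pos == -12))
Answer: WP = t + tot > 16 && m == -5 && (!(2*pos == -12))


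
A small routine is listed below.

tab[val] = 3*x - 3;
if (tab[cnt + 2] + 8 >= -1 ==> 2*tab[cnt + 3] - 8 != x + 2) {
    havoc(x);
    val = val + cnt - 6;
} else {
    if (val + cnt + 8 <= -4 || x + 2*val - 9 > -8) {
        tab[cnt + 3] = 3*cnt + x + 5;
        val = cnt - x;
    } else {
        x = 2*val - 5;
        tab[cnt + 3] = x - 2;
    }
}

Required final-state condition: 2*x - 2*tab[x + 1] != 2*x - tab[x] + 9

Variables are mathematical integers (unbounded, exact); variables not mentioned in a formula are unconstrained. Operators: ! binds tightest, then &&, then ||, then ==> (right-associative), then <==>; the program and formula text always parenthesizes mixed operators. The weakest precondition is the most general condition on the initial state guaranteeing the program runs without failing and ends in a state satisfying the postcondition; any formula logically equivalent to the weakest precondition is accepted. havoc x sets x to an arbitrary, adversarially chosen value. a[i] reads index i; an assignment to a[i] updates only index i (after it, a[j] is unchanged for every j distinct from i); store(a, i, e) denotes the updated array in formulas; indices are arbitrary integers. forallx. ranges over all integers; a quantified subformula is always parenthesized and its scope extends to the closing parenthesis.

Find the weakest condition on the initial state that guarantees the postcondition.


Working backward. After the program, the postcondition 2*x - 2*tab[x + 1] != 2*x - tab[x] + 9 must hold; in canonical form it is tab[x] != 2*tab[x + 1] + 9.
Then branch requires forall x_1. tab[x_1] != 2*tab[x_1 + 1] + 9; else branch requires ((cnt + val <= -12 || 2*val + x > 1) ==> store(tab, cnt + 3, 3*cnt + x + 5)[x] != 2*store(tab, cnt + 3, 3*cnt + x + 5)[x + 1] + 9) && ((!(cnt + val <= -12 || 2*val + x > 1)) ==> store(tab, cnt + 3, 2*val - 7)[2*val - 5] != 2*store(tab, cnt + 3, 2*val - 7)[2*val - 4] + 9).
Before the if: ((tab[cnt + 2] >= -9 ==> 2*tab[cnt + 3] != x + 10) ==> (forall x_1. tab[x_1] != 2*tab[x_1 + 1] + 9)) && ((!(tab[cnt + 2] >= -9 ==> 2*tab[cnt + 3] != x + 10)) ==> (((cnt + val <= -12 || 2*val + x > 1) ==> store(tab, cnt + 3, 3*cnt + x + 5)[x] != 2*store(tab, cnt + 3, 3*cnt + x + 5)[x + 1] + 9) && ((!(cnt + val <= -12 || 2*val + x > 1)) ==> store(tab, cnt + 3, 2*val - 7)[2*val - 5] != 2*store(tab, cnt + 3, 2*val - 7)[2*val - 4] + 9)))
Before tab[val] := 3*x - 3: ((store(tab, val, 3*x - 3)[cnt + 2] >= -9 ==> 2*store(tab, val, 3*x - 3)[cnt + 3] != x + 10) ==> (forall x_1. store(tab, val, 3*x - 3)[x_1] != 2*store(tab, val, 3*x - 3)[x_1 + 1] + 9)) && ((!(store(tab, val, 3*x - 3)[cnt + 2] >= -9 ==> 2*store(tab, val, 3*x - 3)[cnt + 3] != x + 10)) ==> (((cnt + val <= -12 || 2*val + x > 1) ==> store(store(tab, val, 3*x - 3), cnt + 3, 3*cnt + x + 5)[x] != 2*store(store(tab, val, 3*x - 3), cnt + 3, 3*cnt + x + 5)[x + 1] + 9) && ((!(cnt + val <= -12 || 2*val + x > 1)) ==> store(store(tab, val, 3*x - 3), cnt + 3, 2*val - 7)[2*val - 5] != 2*store(store(tab, val, 3*x - 3), cnt + 3, 2*val - 7)[2*val - 4] + 9)))
Answer: WP = ((store(tab, val, 3*x - 3)[cnt + 2] >= -9 ==> 2*store(tab, val, 3*x - 3)[cnt + 3] != x + 10) ==> (forall x_1. store(tab, val, 3*x - 3)[x_1] != 2*store(tab, val, 3*x - 3)[x_1 + 1] + 9)) && ((!(store(tab, val, 3*x - 3)[cnt + 2] >= -9 ==> 2*store(tab, val, 3*x - 3)[cnt + 3] != x + 10)) ==> (((cnt + val <= -12 || 2*val + x > 1) ==> store(store(tab, val, 3*x - 3), cnt + 3, 3*cnt + x + 5)[x] != 2*store(store(tab, val, 3*x - 3), cnt + 3, 3*cnt + x + 5)[x + 1] + 9) && ((!(cnt + val <= -12 || 2*val + x > 1)) ==> store(store(tab, val, 3*x - 3), cnt + 3, 2*val - 7)[2*val - 5] != 2*store(store(tab, val, 3*x - 3), cnt + 3, 2*val - 7)[2*val - 4] + 9)))


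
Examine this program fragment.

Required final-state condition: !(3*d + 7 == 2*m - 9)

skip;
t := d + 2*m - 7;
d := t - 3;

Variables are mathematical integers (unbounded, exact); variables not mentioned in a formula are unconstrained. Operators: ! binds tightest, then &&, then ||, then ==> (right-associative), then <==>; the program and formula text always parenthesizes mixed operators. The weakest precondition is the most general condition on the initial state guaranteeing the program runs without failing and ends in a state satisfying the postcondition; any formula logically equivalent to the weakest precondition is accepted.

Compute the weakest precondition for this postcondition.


Working backward. After the program, the postcondition !(3*d + 7 == 2*m - 9) must hold; in canonical form it is !(3*d == 2*m - 16).
Before d := t - 3: !(3*t == 2*m - 7)
Before t := d + 2*m - 7: !(3*d + 4*m == 14)
Before skip: !(3*d + 4*m == 14)
Answer: WP = !(3*d + 4*m == 14)


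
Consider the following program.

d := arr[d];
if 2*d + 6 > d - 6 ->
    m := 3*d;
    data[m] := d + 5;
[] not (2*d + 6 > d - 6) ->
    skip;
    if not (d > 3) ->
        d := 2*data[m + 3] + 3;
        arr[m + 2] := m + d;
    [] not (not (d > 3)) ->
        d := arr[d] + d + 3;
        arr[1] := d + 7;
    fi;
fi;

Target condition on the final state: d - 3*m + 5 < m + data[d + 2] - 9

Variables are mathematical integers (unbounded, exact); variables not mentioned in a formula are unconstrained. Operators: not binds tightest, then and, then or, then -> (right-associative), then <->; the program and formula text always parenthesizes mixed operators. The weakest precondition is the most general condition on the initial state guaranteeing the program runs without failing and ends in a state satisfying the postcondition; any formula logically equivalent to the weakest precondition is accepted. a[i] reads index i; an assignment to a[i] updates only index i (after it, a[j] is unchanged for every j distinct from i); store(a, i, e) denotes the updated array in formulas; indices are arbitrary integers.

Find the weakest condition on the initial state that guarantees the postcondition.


Working backward. After the program, the postcondition d - 3*m + 5 < m + data[d + 2] - 9 must hold; in canonical form it is d < data[d + 2] + 4*m - 14.
Then branch requires store(data, 3*d, d + 5)[d + 2] + 11*d > 14; else branch requires ((not (d > 3)) -> 2*data[m + 3] < data[2*data[m + 3] + 5] + 4*m - 17) and (d > 3 -> arr[d] + d < data[arr[d] + d + 5] + 4*m - 17).
Before the if: (d > -12 -> store(data, 3*d, d + 5)[d + 2] + 11*d > 14) and ((not (d > -12)) -> (((not (d > 3)) -> 2*data[m + 3] < data[2*data[m + 3] + 5] + 4*m - 17) and (d > 3 -> arr[d] + d < data[arr[d] + d + 5] + 4*m - 17)))
Before d := arr[d]: (arr[d] > -12 -> 11*arr[d] + store(data, 3*arr[d], arr[d] + 5)[arr[d] + 2] > 14) and ((not (arr[d] > -12)) -> (((not (arr[d] > 3)) -> 2*data[m + 3] < data[2*data[m + 3] + 5] + 4*m - 17) and (arr[d] > 3 -> arr[arr[d]] + arr[d] < data[arr[arr[d]] + arr[d] + 5] + 4*m - 17)))
Answer: WP = (arr[d] > -12 -> 11*arr[d] + store(data, 3*arr[d], arr[d] + 5)[arr[d] + 2] > 14) and ((not (arr[d] > -12)) -> (((not (arr[d] > 3)) -> 2*data[m + 3] < data[2*data[m + 3] + 5] + 4*m - 17) and (arr[d] > 3 -> arr[arr[d]] + arr[d] < data[arr[arr[d]] + arr[d] + 5] + 4*m - 17)))


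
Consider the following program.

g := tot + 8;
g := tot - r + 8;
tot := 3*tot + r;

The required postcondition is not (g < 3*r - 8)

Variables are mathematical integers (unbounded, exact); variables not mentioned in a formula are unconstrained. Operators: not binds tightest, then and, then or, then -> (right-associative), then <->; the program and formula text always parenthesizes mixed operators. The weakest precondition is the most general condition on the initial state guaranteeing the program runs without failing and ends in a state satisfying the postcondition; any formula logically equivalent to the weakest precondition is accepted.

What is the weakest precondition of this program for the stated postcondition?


Working backward. After the program, not (g < 3*r - 8) must hold.
Before tot := 3*tot + r: not (g < 3*r - 8)
Before g := tot - r + 8: not (tot < 4*r - 16)
Before g := tot + 8: not (tot < 4*r - 16)
Answer: WP = not (tot < 4*r - 16)


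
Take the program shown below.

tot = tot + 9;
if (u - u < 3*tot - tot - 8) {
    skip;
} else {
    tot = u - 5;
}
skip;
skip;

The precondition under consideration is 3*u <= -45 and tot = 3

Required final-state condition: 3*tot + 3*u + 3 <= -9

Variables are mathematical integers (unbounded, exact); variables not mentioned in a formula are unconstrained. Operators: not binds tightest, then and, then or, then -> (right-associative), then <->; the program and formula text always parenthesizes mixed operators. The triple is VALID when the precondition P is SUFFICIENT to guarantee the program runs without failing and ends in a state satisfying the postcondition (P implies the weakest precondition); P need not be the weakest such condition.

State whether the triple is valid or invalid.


Working backward. After the program, the postcondition 3*tot + 3*u + 3 <= -9 must hold; in canonical form it is 3*tot + 3*u <= -12.
Before skip: 3*tot + 3*u <= -12
Before skip: 3*tot + 3*u <= -12
Then branch requires 3*tot + 3*u <= -12; else branch requires 6*u <= 3.
Before the if: (2*tot > 8 -> 3*tot + 3*u <= -12) and ((not (2*tot > 8)) -> 6*u <= 3)
Before tot := tot + 9: (2*tot > -10 -> 3*tot + 3*u <= -39) and ((not (2*tot > -10)) -> 6*u <= 3)
The weakest precondition is (2*tot > -10 -> 3*tot + 3*u <= -39) and ((not (2*tot > -10)) -> 6*u <= 3).
Check whether 3*u <= -45 and tot = 3 implies it.
Countermodel: at the initial state tot = 3, u = -15, the precondition holds but the weakest precondition fails.
Answer: invalid


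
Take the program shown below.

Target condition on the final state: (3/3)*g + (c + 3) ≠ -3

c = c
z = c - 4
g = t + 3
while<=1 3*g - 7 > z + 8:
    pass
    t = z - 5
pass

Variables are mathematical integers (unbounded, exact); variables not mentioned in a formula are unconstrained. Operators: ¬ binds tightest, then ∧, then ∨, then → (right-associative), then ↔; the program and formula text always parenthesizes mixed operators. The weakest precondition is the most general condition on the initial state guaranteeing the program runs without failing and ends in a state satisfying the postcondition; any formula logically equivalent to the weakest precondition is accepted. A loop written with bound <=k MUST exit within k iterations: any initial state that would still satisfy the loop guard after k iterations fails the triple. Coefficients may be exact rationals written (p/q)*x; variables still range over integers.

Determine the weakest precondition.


Working backward. After the program, the postcondition (3/3)*g + (c + 3) ≠ -3 must hold; in canonical form it is c + g ≠ -6.
Before skip: c + g ≠ -6
Before the loop (bound <=1), unroll the exhaustion recursion (WP_0 = exit-now case; WP_j = one more guarded iteration, up to j = 1):
  WP_0: (¬(3*g > z + 15)) ∧ c + g ≠ -6
  WP_1: (3*g > z + 15 → ((¬(3*g > z + 15)) ∧ c + g ≠ -6)) ∧ ((¬(3*g > z + 15)) → c + g ≠ -6)
So before the loop: (3*g > z + 15 → ((¬(3*g > z + 15)) ∧ c + g ≠ -6)) ∧ ((¬(3*g > z + 15)) → c + g ≠ -6)
Before g := t + 3: (3*t > z + 6 → ((¬(3*t > z + 6)) ∧ c + t ≠ -9)) ∧ ((¬(3*t > z + 6)) → c + t ≠ -9)
Before z := c - 4: (3*t > c + 2 → ((¬(3*t > c + 2)) ∧ c + t ≠ -9)) ∧ ((¬(3*t > c + 2)) → c + t ≠ -9)
Before c := c: (3*t > c + 2 → ((¬(3*t > c + 2)) ∧ c + t ≠ -9)) ∧ ((¬(3*t > c + 2)) → c + t ≠ -9)
Answer: WP = (3*t > c + 2 → ((¬(3*t > c + 2)) ∧ c + t ≠ -9)) ∧ ((¬(3*t > c + 2)) → c + t ≠ -9)


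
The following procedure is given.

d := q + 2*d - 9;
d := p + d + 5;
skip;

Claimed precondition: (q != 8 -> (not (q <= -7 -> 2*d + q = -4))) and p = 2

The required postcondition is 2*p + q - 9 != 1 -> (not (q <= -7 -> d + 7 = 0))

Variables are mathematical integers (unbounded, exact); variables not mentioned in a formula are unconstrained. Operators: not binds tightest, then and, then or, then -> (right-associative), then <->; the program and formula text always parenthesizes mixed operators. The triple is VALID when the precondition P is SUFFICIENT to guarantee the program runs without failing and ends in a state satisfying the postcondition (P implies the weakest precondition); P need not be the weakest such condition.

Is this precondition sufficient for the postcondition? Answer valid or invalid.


Working backward. After the program, the postcondition 2*p + q - 9 != 1 -> (not (q <= -7 -> d + 7 = 0)) must hold; in canonical form it is 2*p + q != 10 -> (not (q <= -7 -> d = -7)).
Before skip: 2*p + q != 10 -> (not (q <= -7 -> d = -7))
Before d := p + d + 5: 2*p + q != 10 -> (not (q <= -7 -> d + p = -12))
Before d := q + 2*d - 9: 2*p + q != 10 -> (not (q <= -7 -> 2*d + p + q = -3))
The weakest precondition is 2*p + q != 10 -> (not (q <= -7 -> 2*d + p + q = -3)).
Check whether (q != 8 -> (not (q <= -7 -> 2*d + q = -4))) and p = 2 implies it.
Countermodel: at the initial state d = -6, p = 2, q = 8, the precondition holds but the weakest precondition fails.
Answer: invalid


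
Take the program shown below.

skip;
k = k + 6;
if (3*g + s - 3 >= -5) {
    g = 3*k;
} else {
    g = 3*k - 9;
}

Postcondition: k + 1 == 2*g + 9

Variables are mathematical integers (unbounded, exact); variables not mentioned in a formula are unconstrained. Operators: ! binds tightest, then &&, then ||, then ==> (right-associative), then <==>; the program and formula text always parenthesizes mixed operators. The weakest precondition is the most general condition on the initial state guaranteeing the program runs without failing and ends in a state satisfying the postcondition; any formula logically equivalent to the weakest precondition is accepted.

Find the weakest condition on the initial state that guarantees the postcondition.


Working backward. After the program, the postcondition k + 1 == 2*g + 9 must hold; in canonical form it is k == 2*g + 8.
Then branch requires 5*k == -8; else branch requires 5*k == 10.
Before the if: (3*g + s >= -2 ==> 5*k == -8) && ((!(3*g + s >= -2)) ==> 5*k == 10)
Before k := k + 6: (3*g + s >= -2 ==> 5*k == -38) && ((!(3*g + s >= -2)) ==> 5*k == -20)
Before skip: (3*g + s >= -2 ==> 5*k == -38) && ((!(3*g + s >= -2)) ==> 5*k == -20)
Answer: WP = (3*g + s >= -2 ==> 5*k == -38) && ((!(3*g + s >= -2)) ==> 5*k == -20)


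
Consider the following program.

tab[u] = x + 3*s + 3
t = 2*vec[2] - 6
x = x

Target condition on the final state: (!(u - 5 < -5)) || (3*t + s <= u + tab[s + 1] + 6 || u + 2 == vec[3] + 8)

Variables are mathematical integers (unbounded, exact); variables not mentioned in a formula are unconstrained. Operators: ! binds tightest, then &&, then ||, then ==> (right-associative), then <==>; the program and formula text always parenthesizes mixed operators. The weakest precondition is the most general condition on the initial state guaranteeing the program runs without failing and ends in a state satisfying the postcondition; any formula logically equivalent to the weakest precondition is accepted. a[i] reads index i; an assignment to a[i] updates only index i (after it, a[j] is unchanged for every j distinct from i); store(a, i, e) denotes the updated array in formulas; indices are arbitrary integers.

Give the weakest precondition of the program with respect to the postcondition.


Working backward. After the program, the postcondition (!(u - 5 < -5)) || (3*t + s <= u + tab[s + 1] + 6 || u + 2 == vec[3] + 8) must hold; in canonical form it is (!(u < 0)) || s + 3*t <= tab[s + 1] + u + 6 || u == vec[3] + 6.
Before x := x: (!(u < 0)) || s + 3*t <= tab[s + 1] + u + 6 || u == vec[3] + 6
Before t := 2*vec[2] - 6: (!(u < 0)) || 6*vec[2] + s <= tab[s + 1] + u + 24 || u == vec[3] + 6
Before tab[u] := x + 3*s + 3: (!(u < 0)) || 6*vec[2] + s <= store(tab, u, 3*s + x + 3)[s + 1] + u + 24 || u == vec[3] + 6
Answer: WP = (!(u < 0)) || 6*vec[2] + s <= store(tab, u, 3*s + x + 3)[s + 1] + u + 24 || u == vec[3] + 6


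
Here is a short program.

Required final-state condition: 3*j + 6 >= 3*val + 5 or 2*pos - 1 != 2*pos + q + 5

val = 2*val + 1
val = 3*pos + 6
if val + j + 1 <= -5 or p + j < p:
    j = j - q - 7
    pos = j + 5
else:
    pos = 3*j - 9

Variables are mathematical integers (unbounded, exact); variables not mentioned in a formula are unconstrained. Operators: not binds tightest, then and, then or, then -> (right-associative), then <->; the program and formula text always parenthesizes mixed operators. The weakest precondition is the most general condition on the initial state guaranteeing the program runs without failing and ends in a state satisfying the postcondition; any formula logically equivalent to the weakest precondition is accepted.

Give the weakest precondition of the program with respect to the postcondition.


Working backward. After the program, the postcondition 3*j + 6 >= 3*val + 5 or 2*pos - 1 != 2*pos + q + 5 must hold; in canonical form it is 3*j >= 3*val - 1 or q != -6.
Then branch requires 3*j >= 3*q + 3*val + 20 or q != -6; else branch requires 3*j >= 3*val - 1 or q != -6.
Before the if: ((j + val <= -6 or j < 0) -> (3*j >= 3*q + 3*val + 20 or q != -6)) and ((not (j + val <= -6 or j < 0)) -> (3*j >= 3*val - 1 or q != -6))
Before val := 3*pos + 6: ((j + 3*pos <= -12 or j < 0) -> (3*j >= 9*pos + 3*q + 38 or q != -6)) and ((not (j + 3*pos <= -12 or j < 0)) -> (3*j >= 9*pos + 17 or q != -6))
Before val := 2*val + 1: ((j + 3*pos <= -12 or j < 0) -> (3*j >= 9*pos + 3*q + 38 or q != -6)) and ((not (j + 3*pos <= -12 or j < 0)) -> (3*j >= 9*pos + 17 or q != -6))
Answer: WP = ((j + 3*pos <= -12 or j < 0) -> (3*j >= 9*pos + 3*q + 38 or q != -6)) and ((not (j + 3*pos <= -12 or j < 0)) -> (3*j >= 9*pos + 17 or q != -6))


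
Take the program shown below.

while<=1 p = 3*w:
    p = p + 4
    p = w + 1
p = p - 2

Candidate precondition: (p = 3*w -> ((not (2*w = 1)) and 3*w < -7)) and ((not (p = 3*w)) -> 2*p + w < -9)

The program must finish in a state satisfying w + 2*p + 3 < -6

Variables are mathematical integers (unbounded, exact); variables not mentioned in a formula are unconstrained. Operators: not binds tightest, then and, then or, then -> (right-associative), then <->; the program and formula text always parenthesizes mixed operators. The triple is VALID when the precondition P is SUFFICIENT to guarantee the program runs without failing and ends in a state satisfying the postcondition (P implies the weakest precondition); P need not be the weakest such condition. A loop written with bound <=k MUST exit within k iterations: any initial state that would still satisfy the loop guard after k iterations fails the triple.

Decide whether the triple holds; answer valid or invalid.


Working backward. After the program, the postcondition w + 2*p + 3 < -6 must hold; in canonical form it is 2*p + w < -9.
Before p := p - 2: 2*p + w < -5
Before the loop (bound <=1), unroll the exhaustion recursion (WP_0 = exit-now case; WP_j = one more guarded iteration, up to j = 1):
  WP_0: (not (p = 3*w)) and 2*p + w < -5
  WP_1: (p = 3*w -> ((not (2*w = 1)) and 3*w < -7)) and ((not (p = 3*w)) -> 2*p + w < -5)
So before the loop: (p = 3*w -> ((not (2*w = 1)) and 3*w < -7)) and ((not (p = 3*w)) -> 2*p + w < -5)
The weakest precondition is (p = 3*w -> ((not (2*w = 1)) and 3*w < -7)) and ((not (p = 3*w)) -> 2*p + w < -5).
Check whether (p = 3*w -> ((not (2*w = 1)) and 3*w < -7)) and ((not (p = 3*w)) -> 2*p + w < -9) implies it.
Every state satisfying the precondition satisfies the weakest precondition: the implication holds.
Answer: valid
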